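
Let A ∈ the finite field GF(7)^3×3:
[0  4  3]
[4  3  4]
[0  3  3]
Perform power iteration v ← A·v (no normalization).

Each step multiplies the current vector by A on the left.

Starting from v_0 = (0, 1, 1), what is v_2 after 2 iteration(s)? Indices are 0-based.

v_0 = (0, 1, 1).
v_1 = A·v_0 = (0, 0, 6).
v_2 = A·v_1 = (4, 3, 4).

v_2 = (4, 3, 4)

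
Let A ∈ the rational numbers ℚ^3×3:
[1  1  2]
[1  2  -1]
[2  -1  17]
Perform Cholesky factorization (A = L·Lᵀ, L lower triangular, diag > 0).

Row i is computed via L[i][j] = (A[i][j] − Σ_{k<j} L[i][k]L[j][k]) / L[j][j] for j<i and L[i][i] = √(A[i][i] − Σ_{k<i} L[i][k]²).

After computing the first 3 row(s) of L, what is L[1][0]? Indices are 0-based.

Step 1: L[0][0] = √(1) = 1.
  L[1][0] = (1) / L[0][0] = 1.
Step 2: L[1][1] = √(1) = 1.
  L[2][0] = (2) / L[0][0] = 2.
  L[2][1] = (-3) / L[1][1] = -3.
Step 3: L[2][2] = √(4) = 2.

L[1][0] = 1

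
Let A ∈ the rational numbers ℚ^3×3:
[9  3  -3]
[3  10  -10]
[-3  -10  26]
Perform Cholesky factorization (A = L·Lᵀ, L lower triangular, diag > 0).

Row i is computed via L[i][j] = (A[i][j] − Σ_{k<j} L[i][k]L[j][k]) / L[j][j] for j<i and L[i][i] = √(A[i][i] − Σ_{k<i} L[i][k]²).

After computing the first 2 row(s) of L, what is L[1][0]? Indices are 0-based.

Step 1: L[0][0] = √(9) = 3.
  L[1][0] = (3) / L[0][0] = 1.
Step 2: L[1][1] = √(9) = 3.

L[1][0] = 1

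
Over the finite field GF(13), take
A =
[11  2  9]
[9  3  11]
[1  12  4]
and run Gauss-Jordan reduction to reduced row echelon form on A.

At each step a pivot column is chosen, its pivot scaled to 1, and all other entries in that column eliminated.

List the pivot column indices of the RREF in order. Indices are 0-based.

pivot columns: 0, 1, 2

pivot(0,0)=11: scale R0 → (1, 12, 2)
  clear (1,0): R1 −= (9)R0 → (0, 12, 6)
  clear (2,0): R2 −= (1)R0 → (0, 0, 2)
pivot(1,1)=12: scale R1 → (0, 1, 7)
  clear (0,1): R0 −= (12)R1 → (1, 0, 9)
pivot(2,2)=2: scale R2 → (0, 0, 1)
  clear (0,2): R0 −= (9)R2 → (1, 0, 0)
  clear (1,2): R1 −= (7)R2 → (0, 1, 0)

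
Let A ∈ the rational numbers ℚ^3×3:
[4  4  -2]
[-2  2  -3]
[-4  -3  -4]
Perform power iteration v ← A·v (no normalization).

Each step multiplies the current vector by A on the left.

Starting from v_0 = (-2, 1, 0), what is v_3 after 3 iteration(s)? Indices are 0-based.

v_3 = (56, 80, 81)

v_0 = (-2, 1, 0).
v_1 = A·v_0 = (-4, 6, 5).
v_2 = A·v_1 = (-2, 5, -22).
v_3 = A·v_2 = (56, 80, 81).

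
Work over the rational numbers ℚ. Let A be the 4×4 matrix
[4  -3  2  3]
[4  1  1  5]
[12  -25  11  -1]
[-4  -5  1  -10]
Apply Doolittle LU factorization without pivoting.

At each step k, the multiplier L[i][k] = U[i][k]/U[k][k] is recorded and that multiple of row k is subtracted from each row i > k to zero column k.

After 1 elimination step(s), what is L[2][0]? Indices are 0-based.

[col 0] pivot 4
  R1 -= 1*R0 → (0, 4, -1, 2)  (L[1][0] := 1)
  R2 -= 3*R0 → (0, -16, 5, -10)  (L[2][0] := 3)
  R3 -= -1*R0 → (0, -8, 3, -7)  (L[3][0] := -1)

L[2][0] = 3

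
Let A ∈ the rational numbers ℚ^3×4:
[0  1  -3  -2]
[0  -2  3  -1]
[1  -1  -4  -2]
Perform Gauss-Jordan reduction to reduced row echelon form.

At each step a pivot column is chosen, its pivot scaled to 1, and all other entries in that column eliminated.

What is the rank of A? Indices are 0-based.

pivot(0,0): swap R0↔R2
pivot(0,0)=1: scale R0 → (1, -1, -4, -2)
pivot(1,1)=-2: scale R1 → (0, 1, -3/2, 1/2)
  clear (0,1): R0 −= (-1)R1 → (1, 0, -11/2, -3/2)
  clear (2,1): R2 −= (1)R1 → (0, 0, -3/2, -5/2)
pivot(2,2)=-3/2: scale R2 → (0, 0, 1, 5/3)
  clear (0,2): R0 −= (-11/2)R2 → (1, 0, 0, 23/3)
  clear (1,2): R1 −= (-3/2)R2 → (0, 1, 0, 3)

rank = 3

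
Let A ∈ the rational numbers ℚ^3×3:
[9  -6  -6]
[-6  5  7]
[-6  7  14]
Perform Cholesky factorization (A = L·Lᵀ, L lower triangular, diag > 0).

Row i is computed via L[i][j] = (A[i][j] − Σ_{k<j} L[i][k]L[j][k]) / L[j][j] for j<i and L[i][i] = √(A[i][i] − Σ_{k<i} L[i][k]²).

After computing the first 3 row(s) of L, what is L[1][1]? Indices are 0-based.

L[1][1] = 1

Step 1: L[0][0] = √(9) = 3.
  L[1][0] = (-6) / L[0][0] = -2.
Step 2: L[1][1] = √(1) = 1.
  L[2][0] = (-6) / L[0][0] = -2.
  L[2][1] = (3) / L[1][1] = 3.
Step 3: L[2][2] = √(1) = 1.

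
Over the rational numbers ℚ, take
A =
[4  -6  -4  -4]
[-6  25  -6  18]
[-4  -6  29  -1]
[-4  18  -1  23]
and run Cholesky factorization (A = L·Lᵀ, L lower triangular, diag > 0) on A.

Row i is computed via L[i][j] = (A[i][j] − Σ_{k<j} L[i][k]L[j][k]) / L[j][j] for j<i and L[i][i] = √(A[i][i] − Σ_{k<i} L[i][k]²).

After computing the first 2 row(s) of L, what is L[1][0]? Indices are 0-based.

L[1][0] = -3

Step 1: L[0][0] = √(4) = 2.
  L[1][0] = (-6) / L[0][0] = -3.
Step 2: L[1][1] = √(16) = 4.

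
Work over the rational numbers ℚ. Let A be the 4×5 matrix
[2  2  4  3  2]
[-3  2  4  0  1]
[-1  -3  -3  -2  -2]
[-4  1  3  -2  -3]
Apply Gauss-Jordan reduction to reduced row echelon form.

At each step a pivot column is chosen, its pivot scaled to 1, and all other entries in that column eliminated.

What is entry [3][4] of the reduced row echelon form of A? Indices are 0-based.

M[3][4] = 24/7

pivot(0,0)=2: scale R0 → (1, 1, 2, 3/2, 1)
  clear (1,0): R1 −= (-3)R0 → (0, 5, 10, 9/2, 4)
  clear (2,0): R2 −= (-1)R0 → (0, -2, -1, -1/2, -1)
  clear (3,0): R3 −= (-4)R0 → (0, 5, 11, 4, 1)
pivot(1,1)=5: scale R1 → (0, 1, 2, 9/10, 4/5)
  clear (0,1): R0 −= (1)R1 → (1, 0, 0, 3/5, 1/5)
  clear (2,1): R2 −= (-2)R1 → (0, 0, 3, 13/10, 3/5)
  clear (3,1): R3 −= (5)R1 → (0, 0, 1, -1/2, -3)
pivot(2,2)=3: scale R2 → (0, 0, 1, 13/30, 1/5)
  clear (1,2): R1 −= (2)R2 → (0, 1, 0, 1/30, 2/5)
  clear (3,2): R3 −= (1)R2 → (0, 0, 0, -14/15, -16/5)
pivot(3,3)=-14/15: scale R3 → (0, 0, 0, 1, 24/7)
  clear (0,3): R0 −= (3/5)R3 → (1, 0, 0, 0, -13/7)
  clear (1,3): R1 −= (1/30)R3 → (0, 1, 0, 0, 2/7)
  clear (2,3): R2 −= (13/30)R3 → (0, 0, 1, 0, -9/7)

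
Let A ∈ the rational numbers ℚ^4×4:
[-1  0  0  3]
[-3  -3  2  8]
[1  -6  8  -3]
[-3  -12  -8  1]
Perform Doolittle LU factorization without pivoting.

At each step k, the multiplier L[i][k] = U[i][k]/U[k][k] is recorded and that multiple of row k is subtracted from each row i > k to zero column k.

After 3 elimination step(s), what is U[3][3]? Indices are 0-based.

k=0: U[0][0]=-1
  eliminate (1,0): mult=3, new row 1: (0, -3, 2, -1); set L[1][0]=3
  eliminate (2,0): mult=-1, new row 2: (0, -6, 8, 0); set L[2][0]=-1
  eliminate (3,0): mult=3, new row 3: (0, -12, -8, -8); set L[3][0]=3
k=1: U[1][1]=-3
  eliminate (2,1): mult=2, new row 2: (0, 0, 4, 2); set L[2][1]=2
  eliminate (3,1): mult=4, new row 3: (0, 0, -16, -4); set L[3][1]=4
k=2: U[2][2]=4
  eliminate (3,2): mult=-4, new row 3: (0, 0, 0, 4); set L[3][2]=-4

U[3][3] = 4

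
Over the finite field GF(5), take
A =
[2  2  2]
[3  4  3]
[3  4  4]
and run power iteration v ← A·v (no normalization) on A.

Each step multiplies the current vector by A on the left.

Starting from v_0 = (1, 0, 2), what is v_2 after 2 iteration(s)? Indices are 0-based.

v_0 = (1, 0, 2).
v_1 = A·v_0 = (1, 4, 1).
v_2 = A·v_1 = (2, 2, 3).

v_2 = (2, 2, 3)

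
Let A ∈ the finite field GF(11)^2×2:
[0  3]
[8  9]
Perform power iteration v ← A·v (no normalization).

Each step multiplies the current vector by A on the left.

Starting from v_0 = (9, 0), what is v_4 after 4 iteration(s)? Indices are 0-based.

v_0 = (9, 0).
v_1 = A·v_0 = (0, 6).
v_2 = A·v_1 = (7, 10).
v_3 = A·v_2 = (8, 3).
v_4 = A·v_3 = (9, 3).

v_4 = (9, 3)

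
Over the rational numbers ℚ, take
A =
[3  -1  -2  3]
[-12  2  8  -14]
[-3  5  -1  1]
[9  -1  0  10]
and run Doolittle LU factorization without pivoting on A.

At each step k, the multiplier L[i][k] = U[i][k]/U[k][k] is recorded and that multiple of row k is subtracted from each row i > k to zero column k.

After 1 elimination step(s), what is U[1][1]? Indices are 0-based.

k=0: U[0][0]=3
  eliminate (1,0): mult=-4, new row 1: (0, -2, 0, -2); set L[1][0]=-4
  eliminate (2,0): mult=-1, new row 2: (0, 4, -3, 4); set L[2][0]=-1
  eliminate (3,0): mult=3, new row 3: (0, 2, 6, 1); set L[3][0]=3

U[1][1] = -2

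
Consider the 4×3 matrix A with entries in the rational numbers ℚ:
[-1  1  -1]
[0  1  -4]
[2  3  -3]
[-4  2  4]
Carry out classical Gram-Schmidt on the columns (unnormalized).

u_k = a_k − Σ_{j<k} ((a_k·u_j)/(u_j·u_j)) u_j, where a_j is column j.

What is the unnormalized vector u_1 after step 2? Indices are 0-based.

u_1 = (6/7, 1, 23/7, 10/7)

Step 1: u_0 = a_0 = (-1, 0, 2, -4).
Step 2: u_1 = a_1 − (-1/7)·u_0 = (6/7, 1, 23/7, 10/7).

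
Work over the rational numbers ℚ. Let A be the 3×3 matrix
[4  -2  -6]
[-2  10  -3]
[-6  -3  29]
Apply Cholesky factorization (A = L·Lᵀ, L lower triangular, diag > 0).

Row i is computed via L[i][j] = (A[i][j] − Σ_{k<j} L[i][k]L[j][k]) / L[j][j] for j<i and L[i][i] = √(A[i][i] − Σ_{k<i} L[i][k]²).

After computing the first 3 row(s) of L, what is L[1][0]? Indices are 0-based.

Step 1: L[0][0] = √(4) = 2.
  L[1][0] = (-2) / L[0][0] = -1.
Step 2: L[1][1] = √(9) = 3.
  L[2][0] = (-6) / L[0][0] = -3.
  L[2][1] = (-6) / L[1][1] = -2.
Step 3: L[2][2] = √(16) = 4.

L[1][0] = -1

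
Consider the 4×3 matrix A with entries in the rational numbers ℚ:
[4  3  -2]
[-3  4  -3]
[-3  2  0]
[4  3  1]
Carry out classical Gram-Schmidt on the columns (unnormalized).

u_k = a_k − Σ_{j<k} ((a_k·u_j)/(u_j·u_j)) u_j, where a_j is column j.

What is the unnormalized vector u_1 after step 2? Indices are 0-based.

u_1 = (63/25, 109/25, 59/25, 63/25)

Step 1: u_0 = a_0 = (4, -3, -3, 4).
Step 2: u_1 = a_1 − (3/25)·u_0 = (63/25, 109/25, 59/25, 63/25).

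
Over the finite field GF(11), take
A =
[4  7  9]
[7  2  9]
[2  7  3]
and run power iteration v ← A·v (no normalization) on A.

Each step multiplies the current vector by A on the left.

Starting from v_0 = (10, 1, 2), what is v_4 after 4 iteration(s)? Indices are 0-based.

v_4 = (3, 8, 1)

v_0 = (10, 1, 2).
v_1 = A·v_0 = (10, 2, 0).
v_2 = A·v_1 = (10, 8, 1).
v_3 = A·v_2 = (6, 7, 2).
v_4 = A·v_3 = (3, 8, 1).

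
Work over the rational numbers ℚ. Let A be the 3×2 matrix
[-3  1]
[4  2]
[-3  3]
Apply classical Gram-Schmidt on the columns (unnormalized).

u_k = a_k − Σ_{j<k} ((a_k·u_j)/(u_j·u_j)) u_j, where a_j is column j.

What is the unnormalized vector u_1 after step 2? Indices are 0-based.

Step 1: u_0 = a_0 = (-3, 4, -3).
Step 2: u_1 = a_1 − (-2/17)·u_0 = (11/17, 42/17, 45/17).

u_1 = (11/17, 42/17, 45/17)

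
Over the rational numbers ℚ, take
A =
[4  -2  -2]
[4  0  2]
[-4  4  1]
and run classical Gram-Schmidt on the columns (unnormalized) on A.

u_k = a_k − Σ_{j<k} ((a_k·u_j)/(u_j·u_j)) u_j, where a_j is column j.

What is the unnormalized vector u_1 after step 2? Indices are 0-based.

u_1 = (0, 2, 2)

Step 1: u_0 = a_0 = (4, 4, -4).
Step 2: u_1 = a_1 − (-1/2)·u_0 = (0, 2, 2).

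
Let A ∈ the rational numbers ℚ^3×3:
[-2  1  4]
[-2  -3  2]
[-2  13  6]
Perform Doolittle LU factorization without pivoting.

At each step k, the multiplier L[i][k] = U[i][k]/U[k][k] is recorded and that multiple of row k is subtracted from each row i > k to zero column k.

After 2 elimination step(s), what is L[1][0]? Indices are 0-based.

L[1][0] = 1

[col 0] pivot -2
  R1 -= 1*R0 → (0, -4, -2)  (L[1][0] := 1)
  R2 -= 1*R0 → (0, 12, 2)  (L[2][0] := 1)
[col 1] pivot -4
  R2 -= -3*R1 → (0, 0, -4)  (L[2][1] := -3)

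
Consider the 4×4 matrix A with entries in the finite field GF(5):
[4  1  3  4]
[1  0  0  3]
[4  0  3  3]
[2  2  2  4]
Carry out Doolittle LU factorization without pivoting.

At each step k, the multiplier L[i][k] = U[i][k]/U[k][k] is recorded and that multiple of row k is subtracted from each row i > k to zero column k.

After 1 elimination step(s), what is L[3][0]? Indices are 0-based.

L[3][0] = 3

Step 1: pivot at (0,0) is 4.
  row1 ← row1 − (4)·row0  ⇒  L[1][0]=4, U row1=(0, 1, 3, 2)
  row2 ← row2 − (1)·row0  ⇒  L[2][0]=1, U row2=(0, 4, 0, 4)
  row3 ← row3 − (3)·row0  ⇒  L[3][0]=3, U row3=(0, 4, 3, 2)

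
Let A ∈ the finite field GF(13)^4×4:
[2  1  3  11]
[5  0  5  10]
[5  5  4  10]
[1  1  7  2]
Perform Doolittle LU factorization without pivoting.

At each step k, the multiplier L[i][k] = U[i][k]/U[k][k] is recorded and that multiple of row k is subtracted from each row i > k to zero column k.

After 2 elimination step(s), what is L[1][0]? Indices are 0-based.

L[1][0] = 9

[col 0] pivot 2
  R1 -= 9*R0 → (0, 4, 4, 2)  (L[1][0] := 9)
  R2 -= 9*R0 → (0, 9, 3, 2)  (L[2][0] := 9)
  R3 -= 7*R0 → (0, 7, 12, 3)  (L[3][0] := 7)
[col 1] pivot 4
  R2 -= 12*R1 → (0, 0, 7, 4)  (L[2][1] := 12)
  R3 -= 5*R1 → (0, 0, 5, 6)  (L[3][1] := 5)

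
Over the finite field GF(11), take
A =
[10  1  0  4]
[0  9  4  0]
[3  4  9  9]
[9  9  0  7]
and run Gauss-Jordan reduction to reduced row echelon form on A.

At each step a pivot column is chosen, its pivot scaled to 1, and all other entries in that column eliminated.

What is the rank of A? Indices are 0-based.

rank = 4

pivot(0,0)=10: scale R0 → (1, 10, 0, 7)
  clear (2,0): R2 −= (3)R0 → (0, 7, 9, 10)
  clear (3,0): R3 −= (9)R0 → (0, 7, 0, 10)
pivot(1,1)=9: scale R1 → (0, 1, 9, 0)
  clear (0,1): R0 −= (10)R1 → (1, 0, 9, 7)
  clear (2,1): R2 −= (7)R1 → (0, 0, 1, 10)
  clear (3,1): R3 −= (7)R1 → (0, 0, 3, 10)
pivot(2,2)=1: scale R2 → (0, 0, 1, 10)
  clear (0,2): R0 −= (9)R2 → (1, 0, 0, 5)
  clear (1,2): R1 −= (9)R2 → (0, 1, 0, 9)
  clear (3,2): R3 −= (3)R2 → (0, 0, 0, 2)
pivot(3,3)=2: scale R3 → (0, 0, 0, 1)
  clear (0,3): R0 −= (5)R3 → (1, 0, 0, 0)
  clear (1,3): R1 −= (9)R3 → (0, 1, 0, 0)
  clear (2,3): R2 −= (10)R3 → (0, 0, 1, 0)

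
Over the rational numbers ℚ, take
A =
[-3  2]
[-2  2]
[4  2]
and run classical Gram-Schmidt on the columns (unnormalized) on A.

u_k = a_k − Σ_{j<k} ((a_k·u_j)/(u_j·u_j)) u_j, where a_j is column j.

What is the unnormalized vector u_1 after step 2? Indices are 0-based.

Step 1: u_0 = a_0 = (-3, -2, 4).
Step 2: u_1 = a_1 − (-2/29)·u_0 = (52/29, 54/29, 66/29).

u_1 = (52/29, 54/29, 66/29)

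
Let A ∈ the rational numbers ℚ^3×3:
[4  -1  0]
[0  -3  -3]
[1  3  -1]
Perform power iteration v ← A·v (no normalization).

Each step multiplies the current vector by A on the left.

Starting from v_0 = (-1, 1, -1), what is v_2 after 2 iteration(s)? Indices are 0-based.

v_0 = (-1, 1, -1).
v_1 = A·v_0 = (-5, 0, 3).
v_2 = A·v_1 = (-20, -9, -8).

v_2 = (-20, -9, -8)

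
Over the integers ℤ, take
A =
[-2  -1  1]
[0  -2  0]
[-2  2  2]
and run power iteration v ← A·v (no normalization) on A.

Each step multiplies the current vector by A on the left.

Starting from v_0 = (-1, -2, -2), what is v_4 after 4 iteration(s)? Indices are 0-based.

v_4 = (-76, -32, -32)

v_0 = (-1, -2, -2).
v_1 = A·v_0 = (2, 4, -6).
v_2 = A·v_1 = (-14, -8, -8).
v_3 = A·v_2 = (28, 16, -4).
v_4 = A·v_3 = (-76, -32, -32).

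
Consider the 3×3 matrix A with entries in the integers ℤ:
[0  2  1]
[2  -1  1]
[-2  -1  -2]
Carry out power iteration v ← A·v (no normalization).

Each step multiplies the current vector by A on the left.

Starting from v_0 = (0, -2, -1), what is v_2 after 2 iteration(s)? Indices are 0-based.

v_2 = (6, -7, 1)

v_0 = (0, -2, -1).
v_1 = A·v_0 = (-5, 1, 4).
v_2 = A·v_1 = (6, -7, 1).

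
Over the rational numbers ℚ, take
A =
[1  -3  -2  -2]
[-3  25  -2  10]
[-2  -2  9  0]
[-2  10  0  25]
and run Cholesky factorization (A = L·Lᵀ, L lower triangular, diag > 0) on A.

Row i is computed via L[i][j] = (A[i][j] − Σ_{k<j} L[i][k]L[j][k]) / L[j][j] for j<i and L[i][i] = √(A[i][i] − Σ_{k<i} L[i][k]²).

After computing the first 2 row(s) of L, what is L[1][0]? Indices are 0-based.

Step 1: L[0][0] = √(1) = 1.
  L[1][0] = (-3) / L[0][0] = -3.
Step 2: L[1][1] = √(16) = 4.

L[1][0] = -3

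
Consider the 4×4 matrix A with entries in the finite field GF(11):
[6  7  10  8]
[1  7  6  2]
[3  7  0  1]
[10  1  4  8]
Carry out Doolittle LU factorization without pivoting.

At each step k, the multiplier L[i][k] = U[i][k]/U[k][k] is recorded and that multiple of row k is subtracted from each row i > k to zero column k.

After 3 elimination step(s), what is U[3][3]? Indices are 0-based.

k=0: U[0][0]=6
  eliminate (1,0): mult=2, new row 1: (0, 4, 8, 8); set L[1][0]=2
  eliminate (2,0): mult=6, new row 2: (0, 9, 6, 8); set L[2][0]=6
  eliminate (3,0): mult=9, new row 3: (0, 4, 2, 2); set L[3][0]=9
k=1: U[1][1]=4
  eliminate (2,1): mult=5, new row 2: (0, 0, 10, 1); set L[2][1]=5
  eliminate (3,1): mult=1, new row 3: (0, 0, 5, 5); set L[3][1]=1
k=2: U[2][2]=10
  eliminate (3,2): mult=6, new row 3: (0, 0, 0, 10); set L[3][2]=6

U[3][3] = 10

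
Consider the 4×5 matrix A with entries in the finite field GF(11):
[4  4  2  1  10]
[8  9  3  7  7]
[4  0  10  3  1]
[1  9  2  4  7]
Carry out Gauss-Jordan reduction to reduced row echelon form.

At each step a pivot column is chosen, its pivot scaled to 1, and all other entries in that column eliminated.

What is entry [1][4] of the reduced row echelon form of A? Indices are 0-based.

pivot(0,0)=4: scale R0 → (1, 1, 6, 3, 8)
  clear (1,0): R1 −= (8)R0 → (0, 1, 10, 5, 9)
  clear (2,0): R2 −= (4)R0 → (0, 7, 8, 2, 2)
  clear (3,0): R3 −= (1)R0 → (0, 8, 7, 1, 10)
pivot(1,1)=1: scale R1 → (0, 1, 10, 5, 9)
  clear (0,1): R0 −= (1)R1 → (1, 0, 7, 9, 10)
  clear (2,1): R2 −= (7)R1 → (0, 0, 4, 0, 5)
  clear (3,1): R3 −= (8)R1 → (0, 0, 4, 5, 4)
pivot(2,2)=4: scale R2 → (0, 0, 1, 0, 4)
  clear (0,2): R0 −= (7)R2 → (1, 0, 0, 9, 4)
  clear (1,2): R1 −= (10)R2 → (0, 1, 0, 5, 2)
  clear (3,2): R3 −= (4)R2 → (0, 0, 0, 5, 10)
pivot(3,3)=5: scale R3 → (0, 0, 0, 1, 2)
  clear (0,3): R0 −= (9)R3 → (1, 0, 0, 0, 8)
  clear (1,3): R1 −= (5)R3 → (0, 1, 0, 0, 3)

M[1][4] = 3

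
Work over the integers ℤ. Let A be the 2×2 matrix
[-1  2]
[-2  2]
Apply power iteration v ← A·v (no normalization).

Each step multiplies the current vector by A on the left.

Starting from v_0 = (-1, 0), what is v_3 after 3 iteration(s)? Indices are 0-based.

v_3 = (1, -2)

v_0 = (-1, 0).
v_1 = A·v_0 = (1, 2).
v_2 = A·v_1 = (3, 2).
v_3 = A·v_2 = (1, -2).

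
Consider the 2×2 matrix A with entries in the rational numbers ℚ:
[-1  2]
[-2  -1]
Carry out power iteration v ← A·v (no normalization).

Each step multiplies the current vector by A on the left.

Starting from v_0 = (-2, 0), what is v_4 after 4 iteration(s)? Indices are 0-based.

v_0 = (-2, 0).
v_1 = A·v_0 = (2, 4).
v_2 = A·v_1 = (6, -8).
v_3 = A·v_2 = (-22, -4).
v_4 = A·v_3 = (14, 48).

v_4 = (14, 48)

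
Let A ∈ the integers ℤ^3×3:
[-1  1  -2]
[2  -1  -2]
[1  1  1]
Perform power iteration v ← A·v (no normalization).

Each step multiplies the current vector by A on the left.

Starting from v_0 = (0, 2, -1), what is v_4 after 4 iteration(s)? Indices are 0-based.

v_4 = (-40, 22, -21)

v_0 = (0, 2, -1).
v_1 = A·v_0 = (4, 0, 1).
v_2 = A·v_1 = (-6, 6, 5).
v_3 = A·v_2 = (2, -28, 5).
v_4 = A·v_3 = (-40, 22, -21).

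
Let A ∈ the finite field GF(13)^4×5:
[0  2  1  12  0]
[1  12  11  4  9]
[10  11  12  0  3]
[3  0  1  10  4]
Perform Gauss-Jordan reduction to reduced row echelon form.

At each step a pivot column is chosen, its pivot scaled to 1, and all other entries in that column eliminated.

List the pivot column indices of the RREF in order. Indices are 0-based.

pivot columns: 0, 1, 2, 3

[1] R0 <-> R1
[1] R0 /= 1  ⇒  (1, 12, 11, 4, 9)
     R2 -= 10·R0  ⇒  (0, 8, 6, 12, 4)
     R3 -= 3·R0  ⇒  (0, 3, 7, 11, 3)
[2] R1 /= 2  ⇒  (0, 1, 7, 6, 0)
     R0 -= 12·R1  ⇒  (1, 0, 5, 10, 9)
     R2 -= 8·R1  ⇒  (0, 0, 2, 3, 4)
     R3 -= 3·R1  ⇒  (0, 0, 12, 6, 3)
[3] R2 /= 2  ⇒  (0, 0, 1, 8, 2)
     R0 -= 5·R2  ⇒  (1, 0, 0, 9, 12)
     R1 -= 7·R2  ⇒  (0, 1, 0, 2, 12)
     R3 -= 12·R2  ⇒  (0, 0, 0, 1, 5)
[4] R3 /= 1  ⇒  (0, 0, 0, 1, 5)
     R0 -= 9·R3  ⇒  (1, 0, 0, 0, 6)
     R1 -= 2·R3  ⇒  (0, 1, 0, 0, 2)
     R2 -= 8·R3  ⇒  (0, 0, 1, 0, 1)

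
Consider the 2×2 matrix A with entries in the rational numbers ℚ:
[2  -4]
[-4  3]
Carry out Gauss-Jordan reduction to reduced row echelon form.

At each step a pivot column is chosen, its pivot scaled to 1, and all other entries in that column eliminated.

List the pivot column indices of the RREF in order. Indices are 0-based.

pivot columns: 0, 1

pivot(0,0)=2: scale R0 → (1, -2)
  clear (1,0): R1 −= (-4)R0 → (0, -5)
pivot(1,1)=-5: scale R1 → (0, 1)
  clear (0,1): R0 −= (-2)R1 → (1, 0)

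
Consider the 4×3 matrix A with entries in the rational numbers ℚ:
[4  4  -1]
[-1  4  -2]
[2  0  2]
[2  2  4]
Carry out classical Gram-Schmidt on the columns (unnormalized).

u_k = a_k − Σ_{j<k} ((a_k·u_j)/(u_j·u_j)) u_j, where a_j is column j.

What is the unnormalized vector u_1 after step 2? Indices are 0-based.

u_1 = (36/25, 116/25, -32/25, 18/25)

Step 1: u_0 = a_0 = (4, -1, 2, 2).
Step 2: u_1 = a_1 − (16/25)·u_0 = (36/25, 116/25, -32/25, 18/25).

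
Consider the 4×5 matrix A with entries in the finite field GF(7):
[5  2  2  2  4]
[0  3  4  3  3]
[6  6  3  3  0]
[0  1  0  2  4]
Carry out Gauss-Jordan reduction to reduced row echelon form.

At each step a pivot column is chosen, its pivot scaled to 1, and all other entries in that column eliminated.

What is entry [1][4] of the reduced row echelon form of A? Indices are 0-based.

M[1][4] = 4

[1] R0 /= 5  ⇒  (1, 6, 6, 6, 5)
     R2 -= 6·R0  ⇒  (0, 5, 2, 2, 5)
[2] R1 /= 3  ⇒  (0, 1, 6, 1, 1)
     R0 -= 6·R1  ⇒  (1, 0, 5, 0, 6)
     R2 -= 5·R1  ⇒  (0, 0, 0, 4, 0)
     R3 -= 1·R1  ⇒  (0, 0, 1, 1, 3)
[3] R2 <-> R3
[3] R2 /= 1  ⇒  (0, 0, 1, 1, 3)
     R0 -= 5·R2  ⇒  (1, 0, 0, 2, 5)
     R1 -= 6·R2  ⇒  (0, 1, 0, 2, 4)
[4] R3 /= 4  ⇒  (0, 0, 0, 1, 0)
     R0 -= 2·R3  ⇒  (1, 0, 0, 0, 5)
     R1 -= 2·R3  ⇒  (0, 1, 0, 0, 4)
     R2 -= 1·R3  ⇒  (0, 0, 1, 0, 3)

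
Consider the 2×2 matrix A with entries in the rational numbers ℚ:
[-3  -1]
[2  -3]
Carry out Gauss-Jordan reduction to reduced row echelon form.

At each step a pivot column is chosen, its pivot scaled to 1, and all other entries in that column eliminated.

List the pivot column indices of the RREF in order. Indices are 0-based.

[1] R0 /= -3  ⇒  (1, 1/3)
     R1 -= 2·R0  ⇒  (0, -11/3)
[2] R1 /= -11/3  ⇒  (0, 1)
     R0 -= 1/3·R1  ⇒  (1, 0)

pivot columns: 0, 1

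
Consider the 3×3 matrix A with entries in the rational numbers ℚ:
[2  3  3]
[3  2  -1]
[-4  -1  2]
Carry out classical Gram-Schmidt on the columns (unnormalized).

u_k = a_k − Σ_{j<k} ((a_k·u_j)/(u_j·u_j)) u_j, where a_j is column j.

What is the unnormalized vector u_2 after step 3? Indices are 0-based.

Step 1: u_0 = a_0 = (2, 3, -4).
Step 2: u_1 = a_1 − (16/29)·u_0 = (55/29, 10/29, 35/29).
Step 3: u_2 = a_2 − (-5/29)·u_0 − (3/2)·u_1 = (1/2, -1, -1/2).

u_2 = (1/2, -1, -1/2)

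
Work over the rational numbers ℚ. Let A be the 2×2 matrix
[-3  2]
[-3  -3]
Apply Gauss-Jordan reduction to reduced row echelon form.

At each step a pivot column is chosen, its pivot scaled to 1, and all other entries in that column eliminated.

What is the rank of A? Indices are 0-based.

rank = 2

step 1: normalize row 0 (÷-3) = (1, -2/3)
  row 1: subtract -3×row0 = (0, -5)
step 2: normalize row 1 (÷-5) = (0, 1)
  row 0: subtract -2/3×row1 = (1, 0)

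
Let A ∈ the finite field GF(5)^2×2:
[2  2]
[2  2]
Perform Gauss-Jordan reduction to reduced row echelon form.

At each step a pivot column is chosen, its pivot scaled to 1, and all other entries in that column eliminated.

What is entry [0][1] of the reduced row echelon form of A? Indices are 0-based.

[1] R0 /= 2  ⇒  (1, 1)
     R1 -= 2·R0  ⇒  (0, 0)
column 1 empty below row 1

M[0][1] = 1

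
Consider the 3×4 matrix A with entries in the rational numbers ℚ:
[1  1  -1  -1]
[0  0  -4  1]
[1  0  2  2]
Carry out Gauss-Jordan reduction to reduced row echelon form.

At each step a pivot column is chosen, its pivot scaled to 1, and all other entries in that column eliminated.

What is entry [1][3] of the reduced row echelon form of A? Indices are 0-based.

pivot(0,0)=1: scale R0 → (1, 1, -1, -1)
  clear (2,0): R2 −= (1)R0 → (0, -1, 3, 3)
pivot(1,1): swap R1↔R2
pivot(1,1)=-1: scale R1 → (0, 1, -3, -3)
  clear (0,1): R0 −= (1)R1 → (1, 0, 2, 2)
pivot(2,2)=-4: scale R2 → (0, 0, 1, -1/4)
  clear (0,2): R0 −= (2)R2 → (1, 0, 0, 5/2)
  clear (1,2): R1 −= (-3)R2 → (0, 1, 0, -15/4)

M[1][3] = -15/4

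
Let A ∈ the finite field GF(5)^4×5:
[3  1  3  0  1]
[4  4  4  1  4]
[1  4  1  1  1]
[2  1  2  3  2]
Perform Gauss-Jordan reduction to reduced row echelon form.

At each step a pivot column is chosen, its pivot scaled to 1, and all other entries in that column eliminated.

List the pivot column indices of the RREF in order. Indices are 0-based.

[1] R0 /= 3  ⇒  (1, 2, 1, 0, 2)
     R1 -= 4·R0  ⇒  (0, 1, 0, 1, 1)
     R2 -= 1·R0  ⇒  (0, 2, 0, 1, 4)
     R3 -= 2·R0  ⇒  (0, 2, 0, 3, 3)
[2] R1 /= 1  ⇒  (0, 1, 0, 1, 1)
     R0 -= 2·R1  ⇒  (1, 0, 1, 3, 0)
     R2 -= 2·R1  ⇒  (0, 0, 0, 4, 2)
     R3 -= 2·R1  ⇒  (0, 0, 0, 1, 1)
column 2 empty below row 2
[3] R2 /= 4  ⇒  (0, 0, 0, 1, 3)
     R0 -= 3·R2  ⇒  (1, 0, 1, 0, 1)
     R1 -= 1·R2  ⇒  (0, 1, 0, 0, 3)
     R3 -= 1·R2  ⇒  (0, 0, 0, 0, 3)
[4] R3 /= 3  ⇒  (0, 0, 0, 0, 1)
     R0 -= 1·R3  ⇒  (1, 0, 1, 0, 0)
     R1 -= 3·R3  ⇒  (0, 1, 0, 0, 0)
     R2 -= 3·R3  ⇒  (0, 0, 0, 1, 0)

pivot columns: 0, 1, 3, 4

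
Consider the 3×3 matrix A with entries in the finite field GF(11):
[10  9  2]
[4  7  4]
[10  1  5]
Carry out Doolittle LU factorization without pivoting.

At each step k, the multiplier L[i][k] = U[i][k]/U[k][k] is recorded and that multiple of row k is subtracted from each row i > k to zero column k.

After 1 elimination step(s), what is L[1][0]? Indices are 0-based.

L[1][0] = 7

[col 0] pivot 10
  R1 -= 7*R0 → (0, 10, 1)  (L[1][0] := 7)
  R2 -= 1*R0 → (0, 3, 3)  (L[2][0] := 1)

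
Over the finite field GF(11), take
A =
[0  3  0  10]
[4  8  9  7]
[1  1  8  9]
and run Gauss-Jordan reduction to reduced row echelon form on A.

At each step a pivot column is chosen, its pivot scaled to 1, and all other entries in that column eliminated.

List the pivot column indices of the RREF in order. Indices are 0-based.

pivot columns: 0, 1, 2

[1] R0 <-> R1
[1] R0 /= 4  ⇒  (1, 2, 5, 10)
     R2 -= 1·R0  ⇒  (0, 10, 3, 10)
[2] R1 /= 3  ⇒  (0, 1, 0, 7)
     R0 -= 2·R1  ⇒  (1, 0, 5, 7)
     R2 -= 10·R1  ⇒  (0, 0, 3, 6)
[3] R2 /= 3  ⇒  (0, 0, 1, 2)
     R0 -= 5·R2  ⇒  (1, 0, 0, 8)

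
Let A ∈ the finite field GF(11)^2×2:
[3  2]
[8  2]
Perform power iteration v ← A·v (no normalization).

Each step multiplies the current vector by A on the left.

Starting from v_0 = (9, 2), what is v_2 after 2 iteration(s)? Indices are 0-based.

v_0 = (9, 2).
v_1 = A·v_0 = (9, 10).
v_2 = A·v_1 = (3, 4).

v_2 = (3, 4)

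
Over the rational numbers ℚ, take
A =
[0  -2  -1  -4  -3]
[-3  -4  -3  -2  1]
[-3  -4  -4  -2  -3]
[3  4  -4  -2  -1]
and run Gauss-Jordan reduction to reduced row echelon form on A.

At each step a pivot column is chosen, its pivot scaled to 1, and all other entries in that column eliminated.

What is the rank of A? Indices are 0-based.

[1] R0 <-> R1
[1] R0 /= -3  ⇒  (1, 4/3, 1, 2/3, -1/3)
     R2 -= -3·R0  ⇒  (0, 0, -1, 0, -4)
     R3 -= 3·R0  ⇒  (0, 0, -7, -4, 0)
[2] R1 /= -2  ⇒  (0, 1, 1/2, 2, 3/2)
     R0 -= 4/3·R1  ⇒  (1, 0, 1/3, -2, -7/3)
[3] R2 /= -1  ⇒  (0, 0, 1, 0, 4)
     R0 -= 1/3·R2  ⇒  (1, 0, 0, -2, -11/3)
     R1 -= 1/2·R2  ⇒  (0, 1, 0, 2, -1/2)
     R3 -= -7·R2  ⇒  (0, 0, 0, -4, 28)
[4] R3 /= -4  ⇒  (0, 0, 0, 1, -7)
     R0 -= -2·R3  ⇒  (1, 0, 0, 0, -53/3)
     R1 -= 2·R3  ⇒  (0, 1, 0, 0, 27/2)

rank = 4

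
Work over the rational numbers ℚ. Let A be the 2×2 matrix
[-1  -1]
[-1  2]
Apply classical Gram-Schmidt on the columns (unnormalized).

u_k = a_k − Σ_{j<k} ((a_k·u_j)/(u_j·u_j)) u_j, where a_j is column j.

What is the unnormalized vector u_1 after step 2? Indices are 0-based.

Step 1: u_0 = a_0 = (-1, -1).
Step 2: u_1 = a_1 − (-1/2)·u_0 = (-3/2, 3/2).

u_1 = (-3/2, 3/2)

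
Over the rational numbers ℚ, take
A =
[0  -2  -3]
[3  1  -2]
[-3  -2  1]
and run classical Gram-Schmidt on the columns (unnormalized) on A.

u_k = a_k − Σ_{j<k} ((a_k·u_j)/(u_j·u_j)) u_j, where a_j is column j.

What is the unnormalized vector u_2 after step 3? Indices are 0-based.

Step 1: u_0 = a_0 = (0, 3, -3).
Step 2: u_1 = a_1 − (1/2)·u_0 = (-2, -1/2, -1/2).
Step 3: u_2 = a_2 − (-1/2)·u_0 − (13/9)·u_1 = (-1/9, 2/9, 2/9).

u_2 = (-1/9, 2/9, 2/9)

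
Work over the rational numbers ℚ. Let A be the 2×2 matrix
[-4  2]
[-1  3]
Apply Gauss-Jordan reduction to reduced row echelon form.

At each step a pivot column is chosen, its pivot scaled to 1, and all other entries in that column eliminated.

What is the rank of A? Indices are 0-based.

step 1: normalize row 0 (÷-4) = (1, -1/2)
  row 1: subtract -1×row0 = (0, 5/2)
step 2: normalize row 1 (÷5/2) = (0, 1)
  row 0: subtract -1/2×row1 = (1, 0)

rank = 2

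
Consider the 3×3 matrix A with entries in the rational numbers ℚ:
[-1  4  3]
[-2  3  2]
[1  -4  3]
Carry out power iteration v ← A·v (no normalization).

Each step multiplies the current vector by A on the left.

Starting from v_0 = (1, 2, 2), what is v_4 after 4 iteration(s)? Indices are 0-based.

v_4 = (-356, -136, 152)

v_0 = (1, 2, 2).
v_1 = A·v_0 = (13, 8, -1).
v_2 = A·v_1 = (16, -4, -22).
v_3 = A·v_2 = (-98, -88, -34).
v_4 = A·v_3 = (-356, -136, 152).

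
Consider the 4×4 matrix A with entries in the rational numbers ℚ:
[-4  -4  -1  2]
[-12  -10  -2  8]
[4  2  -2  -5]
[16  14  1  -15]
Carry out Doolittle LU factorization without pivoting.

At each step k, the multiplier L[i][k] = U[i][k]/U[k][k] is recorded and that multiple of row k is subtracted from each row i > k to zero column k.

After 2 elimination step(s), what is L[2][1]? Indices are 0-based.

L[2][1] = -1

[col 0] pivot -4
  R1 -= 3*R0 → (0, 2, 1, 2)  (L[1][0] := 3)
  R2 -= -1*R0 → (0, -2, -3, -3)  (L[2][0] := -1)
  R3 -= -4*R0 → (0, -2, -3, -7)  (L[3][0] := -4)
[col 1] pivot 2
  R2 -= -1*R1 → (0, 0, -2, -1)  (L[2][1] := -1)
  R3 -= -1*R1 → (0, 0, -2, -5)  (L[3][1] := -1)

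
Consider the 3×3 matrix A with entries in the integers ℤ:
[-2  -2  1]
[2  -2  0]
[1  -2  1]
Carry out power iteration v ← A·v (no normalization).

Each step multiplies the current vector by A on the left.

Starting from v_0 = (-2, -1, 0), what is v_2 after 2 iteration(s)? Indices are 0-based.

v_2 = (-8, 16, 10)

v_0 = (-2, -1, 0).
v_1 = A·v_0 = (6, -2, 0).
v_2 = A·v_1 = (-8, 16, 10).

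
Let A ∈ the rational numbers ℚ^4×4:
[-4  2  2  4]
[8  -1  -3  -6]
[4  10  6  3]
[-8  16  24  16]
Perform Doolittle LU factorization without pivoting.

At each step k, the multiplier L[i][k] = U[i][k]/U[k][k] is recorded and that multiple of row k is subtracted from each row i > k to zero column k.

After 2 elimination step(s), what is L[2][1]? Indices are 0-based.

L[2][1] = 4

[col 0] pivot -4
  R1 -= -2*R0 → (0, 3, 1, 2)  (L[1][0] := -2)
  R2 -= -1*R0 → (0, 12, 8, 7)  (L[2][0] := -1)
  R3 -= 2*R0 → (0, 12, 20, 8)  (L[3][0] := 2)
[col 1] pivot 3
  R2 -= 4*R1 → (0, 0, 4, -1)  (L[2][1] := 4)
  R3 -= 4*R1 → (0, 0, 16, 0)  (L[3][1] := 4)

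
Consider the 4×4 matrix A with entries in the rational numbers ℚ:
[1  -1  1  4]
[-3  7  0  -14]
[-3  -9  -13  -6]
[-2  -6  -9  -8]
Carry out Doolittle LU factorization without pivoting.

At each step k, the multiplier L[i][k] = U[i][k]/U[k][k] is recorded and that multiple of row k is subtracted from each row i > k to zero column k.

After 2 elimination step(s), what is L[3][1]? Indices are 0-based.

L[3][1] = -2

Step 1: pivot at (0,0) is 1.
  row1 ← row1 − (-3)·row0  ⇒  L[1][0]=-3, U row1=(0, 4, 3, -2)
  row2 ← row2 − (-3)·row0  ⇒  L[2][0]=-3, U row2=(0, -12, -10, 6)
  row3 ← row3 − (-2)·row0  ⇒  L[3][0]=-2, U row3=(0, -8, -7, 0)
Step 2: pivot at (1,1) is 4.
  row2 ← row2 − (-3)·row1  ⇒  L[2][1]=-3, U row2=(0, 0, -1, 0)
  row3 ← row3 − (-2)·row1  ⇒  L[3][1]=-2, U row3=(0, 0, -1, -4)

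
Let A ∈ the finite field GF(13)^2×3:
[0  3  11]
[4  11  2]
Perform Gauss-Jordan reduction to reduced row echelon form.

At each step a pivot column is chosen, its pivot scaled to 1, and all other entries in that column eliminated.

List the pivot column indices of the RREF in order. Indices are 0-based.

pivot(0,0): swap R0↔R1
pivot(0,0)=4: scale R0 → (1, 6, 7)
pivot(1,1)=3: scale R1 → (0, 1, 8)
  clear (0,1): R0 −= (6)R1 → (1, 0, 11)

pivot columns: 0, 1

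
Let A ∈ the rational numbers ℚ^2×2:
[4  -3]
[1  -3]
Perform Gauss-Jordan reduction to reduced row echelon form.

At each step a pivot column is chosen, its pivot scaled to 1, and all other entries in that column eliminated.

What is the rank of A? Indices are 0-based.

[1] R0 /= 4  ⇒  (1, -3/4)
     R1 -= 1·R0  ⇒  (0, -9/4)
[2] R1 /= -9/4  ⇒  (0, 1)
     R0 -= -3/4·R1  ⇒  (1, 0)

rank = 2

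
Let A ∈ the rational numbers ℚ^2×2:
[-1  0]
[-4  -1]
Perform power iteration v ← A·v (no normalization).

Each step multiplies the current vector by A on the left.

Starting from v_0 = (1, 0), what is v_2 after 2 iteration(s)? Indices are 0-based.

v_2 = (1, 8)

v_0 = (1, 0).
v_1 = A·v_0 = (-1, -4).
v_2 = A·v_1 = (1, 8).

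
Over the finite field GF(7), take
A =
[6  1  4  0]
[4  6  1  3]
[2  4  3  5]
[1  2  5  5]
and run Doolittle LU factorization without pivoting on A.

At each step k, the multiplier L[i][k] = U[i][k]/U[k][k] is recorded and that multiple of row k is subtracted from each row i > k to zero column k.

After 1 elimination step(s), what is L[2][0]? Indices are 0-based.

L[2][0] = 5

[col 0] pivot 6
  R1 -= 3*R0 → (0, 3, 3, 3)  (L[1][0] := 3)
  R2 -= 5*R0 → (0, 6, 4, 5)  (L[2][0] := 5)
  R3 -= 6*R0 → (0, 3, 2, 5)  (L[3][0] := 6)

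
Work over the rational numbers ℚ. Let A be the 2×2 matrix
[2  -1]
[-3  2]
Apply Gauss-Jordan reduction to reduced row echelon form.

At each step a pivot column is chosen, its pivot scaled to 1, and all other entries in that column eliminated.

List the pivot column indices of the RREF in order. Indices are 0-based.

pivot columns: 0, 1

pivot(0,0)=2: scale R0 → (1, -1/2)
  clear (1,0): R1 −= (-3)R0 → (0, 1/2)
pivot(1,1)=1/2: scale R1 → (0, 1)
  clear (0,1): R0 −= (-1/2)R1 → (1, 0)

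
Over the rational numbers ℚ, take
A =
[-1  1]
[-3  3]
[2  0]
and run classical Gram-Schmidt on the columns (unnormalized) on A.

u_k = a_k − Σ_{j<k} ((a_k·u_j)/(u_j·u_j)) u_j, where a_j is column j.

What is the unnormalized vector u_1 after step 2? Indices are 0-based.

Step 1: u_0 = a_0 = (-1, -3, 2).
Step 2: u_1 = a_1 − (-5/7)·u_0 = (2/7, 6/7, 10/7).

u_1 = (2/7, 6/7, 10/7)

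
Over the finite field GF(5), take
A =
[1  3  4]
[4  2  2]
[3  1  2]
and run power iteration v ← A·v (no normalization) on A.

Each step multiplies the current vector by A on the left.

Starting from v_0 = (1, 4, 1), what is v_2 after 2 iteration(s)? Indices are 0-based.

v_0 = (1, 4, 1).
v_1 = A·v_0 = (2, 4, 4).
v_2 = A·v_1 = (0, 4, 3).

v_2 = (0, 4, 3)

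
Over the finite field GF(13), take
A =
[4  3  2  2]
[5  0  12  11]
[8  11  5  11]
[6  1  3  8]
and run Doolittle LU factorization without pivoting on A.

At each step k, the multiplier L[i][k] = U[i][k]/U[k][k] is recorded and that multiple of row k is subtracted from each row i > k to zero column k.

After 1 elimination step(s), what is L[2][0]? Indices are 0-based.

k=0: U[0][0]=4
  eliminate (1,0): mult=11, new row 1: (0, 6, 3, 2); set L[1][0]=11
  eliminate (2,0): mult=2, new row 2: (0, 5, 1, 7); set L[2][0]=2
  eliminate (3,0): mult=8, new row 3: (0, 3, 0, 5); set L[3][0]=8

L[2][0] = 2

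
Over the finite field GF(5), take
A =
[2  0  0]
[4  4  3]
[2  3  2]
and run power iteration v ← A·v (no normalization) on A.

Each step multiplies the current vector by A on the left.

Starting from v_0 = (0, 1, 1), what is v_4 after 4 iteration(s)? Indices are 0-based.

v_0 = (0, 1, 1).
v_1 = A·v_0 = (0, 2, 0).
v_2 = A·v_1 = (0, 3, 1).
v_3 = A·v_2 = (0, 0, 1).
v_4 = A·v_3 = (0, 3, 2).

v_4 = (0, 3, 2)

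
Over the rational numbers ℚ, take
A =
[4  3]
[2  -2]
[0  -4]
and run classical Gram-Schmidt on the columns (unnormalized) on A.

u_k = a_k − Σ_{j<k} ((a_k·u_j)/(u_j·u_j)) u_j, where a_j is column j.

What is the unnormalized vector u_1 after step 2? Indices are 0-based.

Step 1: u_0 = a_0 = (4, 2, 0).
Step 2: u_1 = a_1 − (2/5)·u_0 = (7/5, -14/5, -4).

u_1 = (7/5, -14/5, -4)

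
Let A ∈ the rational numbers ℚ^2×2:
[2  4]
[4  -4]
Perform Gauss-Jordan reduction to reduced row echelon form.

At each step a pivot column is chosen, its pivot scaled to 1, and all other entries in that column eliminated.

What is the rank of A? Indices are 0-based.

rank = 2

step 1: normalize row 0 (÷2) = (1, 2)
  row 1: subtract 4×row0 = (0, -12)
step 2: normalize row 1 (÷-12) = (0, 1)
  row 0: subtract 2×row1 = (1, 0)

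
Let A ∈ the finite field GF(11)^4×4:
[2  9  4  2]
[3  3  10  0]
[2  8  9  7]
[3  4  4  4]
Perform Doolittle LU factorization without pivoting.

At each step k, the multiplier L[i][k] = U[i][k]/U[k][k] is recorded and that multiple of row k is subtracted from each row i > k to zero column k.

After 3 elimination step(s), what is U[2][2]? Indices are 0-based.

U[2][2] = 2

[col 0] pivot 2
  R1 -= 7*R0 → (0, 6, 4, 8)  (L[1][0] := 7)
  R2 -= 1*R0 → (0, 10, 5, 5)  (L[2][0] := 1)
  R3 -= 7*R0 → (0, 7, 9, 1)  (L[3][0] := 7)
[col 1] pivot 6
  R2 -= 9*R1 → (0, 0, 2, 10)  (L[2][1] := 9)
  R3 -= 3*R1 → (0, 0, 8, 10)  (L[3][1] := 3)
[col 2] pivot 2
  R3 -= 4*R2 → (0, 0, 0, 3)  (L[3][2] := 4)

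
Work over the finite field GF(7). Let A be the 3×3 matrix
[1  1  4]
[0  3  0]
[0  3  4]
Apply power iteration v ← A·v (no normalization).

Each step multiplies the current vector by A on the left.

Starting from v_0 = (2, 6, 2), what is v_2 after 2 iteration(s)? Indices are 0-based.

v_0 = (2, 6, 2).
v_1 = A·v_0 = (2, 4, 5).
v_2 = A·v_1 = (5, 5, 4).

v_2 = (5, 5, 4)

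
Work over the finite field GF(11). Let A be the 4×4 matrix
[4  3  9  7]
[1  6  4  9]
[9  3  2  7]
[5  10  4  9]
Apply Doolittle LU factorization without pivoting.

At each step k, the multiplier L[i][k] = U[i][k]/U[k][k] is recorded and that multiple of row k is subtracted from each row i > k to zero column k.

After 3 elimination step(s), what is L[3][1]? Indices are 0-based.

[col 0] pivot 4
  R1 -= 3*R0 → (0, 8, 10, 10)  (L[1][0] := 3)
  R2 -= 5*R0 → (0, 10, 1, 5)  (L[2][0] := 5)
  R3 -= 4*R0 → (0, 9, 1, 3)  (L[3][0] := 4)
[col 1] pivot 8
  R2 -= 4*R1 → (0, 0, 5, 9)  (L[2][1] := 4)
  R3 -= 8*R1 → (0, 0, 9, 0)  (L[3][1] := 8)
[col 2] pivot 5
  R3 -= 4*R2 → (0, 0, 0, 8)  (L[3][2] := 4)

L[3][1] = 8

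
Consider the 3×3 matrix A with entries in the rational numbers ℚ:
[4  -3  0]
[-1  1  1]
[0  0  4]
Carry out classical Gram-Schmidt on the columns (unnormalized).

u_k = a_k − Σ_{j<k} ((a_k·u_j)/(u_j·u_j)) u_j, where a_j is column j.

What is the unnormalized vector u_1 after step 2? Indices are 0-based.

u_1 = (1/17, 4/17, 0)

Step 1: u_0 = a_0 = (4, -1, 0).
Step 2: u_1 = a_1 − (-13/17)·u_0 = (1/17, 4/17, 0).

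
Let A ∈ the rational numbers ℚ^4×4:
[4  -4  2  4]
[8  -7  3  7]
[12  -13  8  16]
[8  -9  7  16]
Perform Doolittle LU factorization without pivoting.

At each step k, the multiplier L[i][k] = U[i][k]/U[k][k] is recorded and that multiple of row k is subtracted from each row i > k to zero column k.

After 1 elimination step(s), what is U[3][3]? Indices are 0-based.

U[3][3] = 8

k=0: U[0][0]=4
  eliminate (1,0): mult=2, new row 1: (0, 1, -1, -1); set L[1][0]=2
  eliminate (2,0): mult=3, new row 2: (0, -1, 2, 4); set L[2][0]=3
  eliminate (3,0): mult=2, new row 3: (0, -1, 3, 8); set L[3][0]=2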